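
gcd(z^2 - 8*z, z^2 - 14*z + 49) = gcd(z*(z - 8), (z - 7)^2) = 1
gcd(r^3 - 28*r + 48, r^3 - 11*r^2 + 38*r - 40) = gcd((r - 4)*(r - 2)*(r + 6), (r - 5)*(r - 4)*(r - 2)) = r^2 - 6*r + 8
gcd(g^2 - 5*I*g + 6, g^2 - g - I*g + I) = 1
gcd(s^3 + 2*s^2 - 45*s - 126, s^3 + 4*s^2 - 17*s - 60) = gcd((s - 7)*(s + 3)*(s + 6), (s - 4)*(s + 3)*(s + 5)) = s + 3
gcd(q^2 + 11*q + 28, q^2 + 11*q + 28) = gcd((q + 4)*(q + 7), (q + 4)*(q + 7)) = q^2 + 11*q + 28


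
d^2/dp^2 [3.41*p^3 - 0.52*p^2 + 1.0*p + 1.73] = 20.46*p - 1.04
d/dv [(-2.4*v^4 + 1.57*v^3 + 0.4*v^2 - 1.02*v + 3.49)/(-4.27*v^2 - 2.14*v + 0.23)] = (20.496*v^5 + 8.7041*v^4 - 8.9276*v^3 - 4.1281*v^2 + 29.9886*v + 7.234)/(18.2329*v^4 + 18.2756*v^3 + 2.6154*v^2 - 0.9844*v + 0.0529)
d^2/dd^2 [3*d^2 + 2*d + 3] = 6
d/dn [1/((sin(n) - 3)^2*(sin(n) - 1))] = (5 - 3*sin(n))*cos(n)/((sin(n) - 3)^3*(sin(n) - 1)^2)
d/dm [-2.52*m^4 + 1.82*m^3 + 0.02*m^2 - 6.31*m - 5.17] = -10.08*m^3 + 5.46*m^2 + 0.04*m - 6.31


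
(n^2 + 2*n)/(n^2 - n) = (n + 2)/(n - 1)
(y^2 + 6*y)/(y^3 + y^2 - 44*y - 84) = y/(y^2 - 5*y - 14)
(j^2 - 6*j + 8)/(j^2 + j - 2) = (j^2 - 6*j + 8)/(j^2 + j - 2)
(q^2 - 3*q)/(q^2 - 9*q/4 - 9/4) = 4*q/(4*q + 3)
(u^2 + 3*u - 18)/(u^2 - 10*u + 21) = (u + 6)/(u - 7)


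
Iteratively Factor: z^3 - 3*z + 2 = (z - 1)*(z^2 + z - 2) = (z - 1)*(z + 2)*(z - 1)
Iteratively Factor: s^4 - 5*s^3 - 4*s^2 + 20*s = (s)*(s^3 - 5*s^2 - 4*s + 20) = s*(s + 2)*(s^2 - 7*s + 10) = s*(s - 5)*(s + 2)*(s - 2)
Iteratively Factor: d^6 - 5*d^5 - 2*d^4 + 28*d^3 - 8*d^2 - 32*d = (d)*(d^5 - 5*d^4 - 2*d^3 + 28*d^2 - 8*d - 32) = d*(d + 2)*(d^4 - 7*d^3 + 12*d^2 + 4*d - 16) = d*(d - 2)*(d + 2)*(d^3 - 5*d^2 + 2*d + 8) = d*(d - 2)*(d + 1)*(d + 2)*(d^2 - 6*d + 8) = d*(d - 2)^2*(d + 1)*(d + 2)*(d - 4)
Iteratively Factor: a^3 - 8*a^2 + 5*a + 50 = (a - 5)*(a^2 - 3*a - 10) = (a - 5)^2*(a + 2)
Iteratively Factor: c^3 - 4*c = (c + 2)*(c^2 - 2*c) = c*(c + 2)*(c - 2)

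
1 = 1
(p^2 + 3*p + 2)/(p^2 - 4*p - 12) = (p + 1)/(p - 6)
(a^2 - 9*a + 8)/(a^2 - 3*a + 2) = (a - 8)/(a - 2)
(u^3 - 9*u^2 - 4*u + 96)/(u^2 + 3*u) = u - 12 + 32/u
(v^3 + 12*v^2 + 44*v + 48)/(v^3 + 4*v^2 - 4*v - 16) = (v + 6)/(v - 2)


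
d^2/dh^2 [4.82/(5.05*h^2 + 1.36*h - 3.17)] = (-245.8441*h^2 - 66.20752*h + 4.82*(10.1*h + 1.36)*(20.2*h + 2.72) + 154.32194)/(5.05*h^2 + 1.36*h - 3.17)^3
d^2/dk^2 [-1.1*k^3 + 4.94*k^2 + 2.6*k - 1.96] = 9.88 - 6.6*k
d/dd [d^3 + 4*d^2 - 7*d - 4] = 3*d^2 + 8*d - 7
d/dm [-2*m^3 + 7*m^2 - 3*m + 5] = -6*m^2 + 14*m - 3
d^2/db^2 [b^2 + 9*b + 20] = 2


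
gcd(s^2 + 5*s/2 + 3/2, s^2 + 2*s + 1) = s + 1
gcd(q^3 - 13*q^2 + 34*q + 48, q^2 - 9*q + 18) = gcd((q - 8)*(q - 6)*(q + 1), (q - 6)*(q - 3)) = q - 6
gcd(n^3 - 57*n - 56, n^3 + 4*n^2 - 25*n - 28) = n^2 + 8*n + 7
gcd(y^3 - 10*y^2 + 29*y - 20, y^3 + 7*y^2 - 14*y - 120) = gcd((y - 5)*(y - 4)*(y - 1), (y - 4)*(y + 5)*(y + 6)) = y - 4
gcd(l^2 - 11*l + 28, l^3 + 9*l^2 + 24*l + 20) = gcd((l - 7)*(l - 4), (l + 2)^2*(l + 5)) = 1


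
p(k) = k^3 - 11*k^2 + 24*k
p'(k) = 3*k^2 - 22*k + 24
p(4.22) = -19.46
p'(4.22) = -15.41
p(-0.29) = -7.91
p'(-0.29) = 30.63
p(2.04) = 11.67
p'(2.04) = -8.40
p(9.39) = 83.40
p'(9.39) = 81.94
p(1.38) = 14.80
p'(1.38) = -0.65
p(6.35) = -35.10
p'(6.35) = 5.27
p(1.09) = 14.39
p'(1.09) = 3.58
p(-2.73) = -167.85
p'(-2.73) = 106.42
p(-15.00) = -6210.00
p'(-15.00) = 1029.00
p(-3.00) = -198.00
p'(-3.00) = 117.00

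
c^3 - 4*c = c*(c - 2)*(c + 2)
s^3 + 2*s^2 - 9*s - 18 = (s - 3)*(s + 2)*(s + 3)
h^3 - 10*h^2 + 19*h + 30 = (h - 6)*(h - 5)*(h + 1)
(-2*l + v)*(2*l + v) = -4*l^2 + v^2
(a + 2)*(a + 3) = a^2 + 5*a + 6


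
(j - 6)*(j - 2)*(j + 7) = j^3 - j^2 - 44*j + 84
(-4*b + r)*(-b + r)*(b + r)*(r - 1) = 4*b^3*r - 4*b^3 - b^2*r^2 + b^2*r - 4*b*r^3 + 4*b*r^2 + r^4 - r^3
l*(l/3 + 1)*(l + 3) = l^3/3 + 2*l^2 + 3*l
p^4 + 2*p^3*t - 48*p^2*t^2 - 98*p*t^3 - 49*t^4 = (p - 7*t)*(p + t)^2*(p + 7*t)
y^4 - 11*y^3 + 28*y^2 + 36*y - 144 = (y - 6)*(y - 4)*(y - 3)*(y + 2)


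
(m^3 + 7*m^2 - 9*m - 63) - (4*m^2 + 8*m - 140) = m^3 + 3*m^2 - 17*m + 77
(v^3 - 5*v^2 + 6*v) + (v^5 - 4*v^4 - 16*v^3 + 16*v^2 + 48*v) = v^5 - 4*v^4 - 15*v^3 + 11*v^2 + 54*v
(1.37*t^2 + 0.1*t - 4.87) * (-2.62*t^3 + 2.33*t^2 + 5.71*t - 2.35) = -3.5894*t^5 + 2.9301*t^4 + 20.8151*t^3 - 13.9956*t^2 - 28.0427*t + 11.4445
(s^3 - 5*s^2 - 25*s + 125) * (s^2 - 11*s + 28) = s^5 - 16*s^4 + 58*s^3 + 260*s^2 - 2075*s + 3500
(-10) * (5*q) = -50*q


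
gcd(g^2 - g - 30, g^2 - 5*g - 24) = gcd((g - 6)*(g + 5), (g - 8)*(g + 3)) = 1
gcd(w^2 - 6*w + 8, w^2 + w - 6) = w - 2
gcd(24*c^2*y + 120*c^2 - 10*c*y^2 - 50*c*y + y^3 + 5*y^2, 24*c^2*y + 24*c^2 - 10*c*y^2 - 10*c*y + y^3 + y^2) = 24*c^2 - 10*c*y + y^2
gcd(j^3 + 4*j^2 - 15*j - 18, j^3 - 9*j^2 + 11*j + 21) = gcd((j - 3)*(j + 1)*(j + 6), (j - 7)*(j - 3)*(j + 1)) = j^2 - 2*j - 3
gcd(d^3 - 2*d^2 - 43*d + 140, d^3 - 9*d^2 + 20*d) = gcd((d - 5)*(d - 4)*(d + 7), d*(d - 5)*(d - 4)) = d^2 - 9*d + 20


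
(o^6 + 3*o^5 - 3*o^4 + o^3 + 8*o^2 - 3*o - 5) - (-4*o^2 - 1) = o^6 + 3*o^5 - 3*o^4 + o^3 + 12*o^2 - 3*o - 4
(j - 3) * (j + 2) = j^2 - j - 6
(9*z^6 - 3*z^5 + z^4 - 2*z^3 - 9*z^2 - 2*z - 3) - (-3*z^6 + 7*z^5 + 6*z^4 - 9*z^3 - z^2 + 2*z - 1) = 12*z^6 - 10*z^5 - 5*z^4 + 7*z^3 - 8*z^2 - 4*z - 2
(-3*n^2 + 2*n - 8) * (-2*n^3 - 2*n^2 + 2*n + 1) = 6*n^5 + 2*n^4 + 6*n^3 + 17*n^2 - 14*n - 8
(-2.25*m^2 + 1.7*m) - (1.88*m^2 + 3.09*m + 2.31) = -4.13*m^2 - 1.39*m - 2.31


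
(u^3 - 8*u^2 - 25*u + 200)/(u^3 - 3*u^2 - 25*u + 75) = (u - 8)/(u - 3)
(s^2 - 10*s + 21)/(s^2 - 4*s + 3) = (s - 7)/(s - 1)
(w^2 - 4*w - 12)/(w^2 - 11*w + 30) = (w + 2)/(w - 5)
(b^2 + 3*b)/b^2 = (b + 3)/b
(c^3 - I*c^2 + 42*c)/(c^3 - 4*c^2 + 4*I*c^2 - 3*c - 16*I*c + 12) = c*(c^2 - I*c + 42)/(c^3 + 4*c^2*(-1 + I) - c*(3 + 16*I) + 12)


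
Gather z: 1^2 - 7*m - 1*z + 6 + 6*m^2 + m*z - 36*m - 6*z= 6*m^2 - 43*m + z*(m - 7) + 7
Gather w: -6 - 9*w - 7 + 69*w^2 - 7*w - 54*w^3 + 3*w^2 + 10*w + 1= -54*w^3 + 72*w^2 - 6*w - 12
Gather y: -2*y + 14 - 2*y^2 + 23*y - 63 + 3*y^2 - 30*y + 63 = y^2 - 9*y + 14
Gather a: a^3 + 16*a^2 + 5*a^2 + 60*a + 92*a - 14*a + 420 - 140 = a^3 + 21*a^2 + 138*a + 280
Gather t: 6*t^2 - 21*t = 6*t^2 - 21*t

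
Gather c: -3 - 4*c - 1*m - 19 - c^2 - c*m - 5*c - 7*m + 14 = -c^2 + c*(-m - 9) - 8*m - 8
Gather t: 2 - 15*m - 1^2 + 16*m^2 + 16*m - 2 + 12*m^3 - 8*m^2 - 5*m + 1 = 12*m^3 + 8*m^2 - 4*m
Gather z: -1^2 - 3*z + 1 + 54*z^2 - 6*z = 54*z^2 - 9*z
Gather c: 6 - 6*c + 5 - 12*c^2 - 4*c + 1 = -12*c^2 - 10*c + 12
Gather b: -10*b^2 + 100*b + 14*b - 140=-10*b^2 + 114*b - 140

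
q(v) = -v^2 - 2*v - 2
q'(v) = -2*v - 2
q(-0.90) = -1.01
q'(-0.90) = -0.20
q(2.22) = -11.37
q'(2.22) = -6.44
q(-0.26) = -1.55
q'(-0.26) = -1.48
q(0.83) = -4.35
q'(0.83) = -3.66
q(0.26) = -2.59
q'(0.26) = -2.52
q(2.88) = -16.05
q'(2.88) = -7.76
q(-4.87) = -15.98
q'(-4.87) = 7.74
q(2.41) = -12.63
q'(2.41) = -6.82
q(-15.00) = -197.00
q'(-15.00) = 28.00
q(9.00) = -101.00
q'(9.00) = -20.00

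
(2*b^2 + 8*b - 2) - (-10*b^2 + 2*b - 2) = 12*b^2 + 6*b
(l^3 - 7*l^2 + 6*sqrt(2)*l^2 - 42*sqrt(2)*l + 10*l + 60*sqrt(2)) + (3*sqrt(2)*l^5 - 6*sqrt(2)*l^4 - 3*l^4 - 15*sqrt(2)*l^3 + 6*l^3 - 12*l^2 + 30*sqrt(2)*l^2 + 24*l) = 3*sqrt(2)*l^5 - 6*sqrt(2)*l^4 - 3*l^4 - 15*sqrt(2)*l^3 + 7*l^3 - 19*l^2 + 36*sqrt(2)*l^2 - 42*sqrt(2)*l + 34*l + 60*sqrt(2)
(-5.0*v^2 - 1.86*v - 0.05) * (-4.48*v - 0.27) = 22.4*v^3 + 9.6828*v^2 + 0.7262*v + 0.0135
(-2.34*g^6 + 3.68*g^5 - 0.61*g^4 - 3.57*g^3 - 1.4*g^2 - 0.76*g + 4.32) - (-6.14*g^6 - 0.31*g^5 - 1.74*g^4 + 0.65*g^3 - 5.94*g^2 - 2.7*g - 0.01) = 3.8*g^6 + 3.99*g^5 + 1.13*g^4 - 4.22*g^3 + 4.54*g^2 + 1.94*g + 4.33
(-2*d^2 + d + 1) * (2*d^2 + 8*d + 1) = -4*d^4 - 14*d^3 + 8*d^2 + 9*d + 1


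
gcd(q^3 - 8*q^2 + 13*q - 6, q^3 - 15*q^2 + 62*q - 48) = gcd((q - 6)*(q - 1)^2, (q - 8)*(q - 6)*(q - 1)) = q^2 - 7*q + 6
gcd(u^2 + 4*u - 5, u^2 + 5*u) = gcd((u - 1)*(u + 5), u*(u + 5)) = u + 5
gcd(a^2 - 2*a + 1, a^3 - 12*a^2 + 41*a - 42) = 1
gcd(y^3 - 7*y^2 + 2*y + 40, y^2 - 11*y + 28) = y - 4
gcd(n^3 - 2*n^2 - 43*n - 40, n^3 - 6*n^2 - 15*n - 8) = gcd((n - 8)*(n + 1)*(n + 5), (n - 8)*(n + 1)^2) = n^2 - 7*n - 8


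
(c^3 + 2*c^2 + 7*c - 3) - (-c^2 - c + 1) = c^3 + 3*c^2 + 8*c - 4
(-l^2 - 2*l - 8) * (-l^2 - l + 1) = l^4 + 3*l^3 + 9*l^2 + 6*l - 8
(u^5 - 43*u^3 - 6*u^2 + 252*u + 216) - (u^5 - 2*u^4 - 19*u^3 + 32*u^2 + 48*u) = 2*u^4 - 24*u^3 - 38*u^2 + 204*u + 216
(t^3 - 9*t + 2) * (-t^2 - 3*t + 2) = -t^5 - 3*t^4 + 11*t^3 + 25*t^2 - 24*t + 4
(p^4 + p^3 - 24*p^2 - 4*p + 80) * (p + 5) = p^5 + 6*p^4 - 19*p^3 - 124*p^2 + 60*p + 400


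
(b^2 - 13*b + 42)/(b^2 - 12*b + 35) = (b - 6)/(b - 5)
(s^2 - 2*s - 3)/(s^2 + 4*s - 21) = (s + 1)/(s + 7)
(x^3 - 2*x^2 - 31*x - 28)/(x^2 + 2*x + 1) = (x^2 - 3*x - 28)/(x + 1)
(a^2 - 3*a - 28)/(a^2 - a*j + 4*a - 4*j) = (a - 7)/(a - j)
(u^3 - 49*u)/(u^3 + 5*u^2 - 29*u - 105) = u*(u - 7)/(u^2 - 2*u - 15)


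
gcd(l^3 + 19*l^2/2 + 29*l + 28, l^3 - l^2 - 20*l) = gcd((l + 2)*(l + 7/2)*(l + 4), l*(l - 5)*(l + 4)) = l + 4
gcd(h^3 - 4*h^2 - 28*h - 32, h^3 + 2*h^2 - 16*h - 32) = h + 2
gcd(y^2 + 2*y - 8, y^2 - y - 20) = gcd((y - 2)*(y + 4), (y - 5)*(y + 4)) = y + 4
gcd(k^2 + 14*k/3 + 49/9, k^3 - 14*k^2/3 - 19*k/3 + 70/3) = k + 7/3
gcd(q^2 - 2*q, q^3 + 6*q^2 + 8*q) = q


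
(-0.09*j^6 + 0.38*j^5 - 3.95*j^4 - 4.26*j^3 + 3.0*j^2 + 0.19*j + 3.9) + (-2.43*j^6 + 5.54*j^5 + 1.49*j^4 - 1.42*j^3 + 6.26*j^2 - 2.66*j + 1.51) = -2.52*j^6 + 5.92*j^5 - 2.46*j^4 - 5.68*j^3 + 9.26*j^2 - 2.47*j + 5.41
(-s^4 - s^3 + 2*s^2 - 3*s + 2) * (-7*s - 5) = 7*s^5 + 12*s^4 - 9*s^3 + 11*s^2 + s - 10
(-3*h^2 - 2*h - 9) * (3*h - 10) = -9*h^3 + 24*h^2 - 7*h + 90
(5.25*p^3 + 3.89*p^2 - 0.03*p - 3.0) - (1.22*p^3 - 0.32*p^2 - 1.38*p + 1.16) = 4.03*p^3 + 4.21*p^2 + 1.35*p - 4.16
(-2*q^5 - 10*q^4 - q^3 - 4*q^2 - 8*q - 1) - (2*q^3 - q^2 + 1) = -2*q^5 - 10*q^4 - 3*q^3 - 3*q^2 - 8*q - 2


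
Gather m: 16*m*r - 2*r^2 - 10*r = 16*m*r - 2*r^2 - 10*r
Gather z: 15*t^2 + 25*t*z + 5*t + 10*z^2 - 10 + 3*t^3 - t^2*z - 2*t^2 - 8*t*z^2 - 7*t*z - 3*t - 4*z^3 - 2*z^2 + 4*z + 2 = 3*t^3 + 13*t^2 + 2*t - 4*z^3 + z^2*(8 - 8*t) + z*(-t^2 + 18*t + 4) - 8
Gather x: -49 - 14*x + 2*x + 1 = -12*x - 48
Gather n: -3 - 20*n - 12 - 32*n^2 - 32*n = -32*n^2 - 52*n - 15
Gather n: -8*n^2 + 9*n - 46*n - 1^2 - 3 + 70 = -8*n^2 - 37*n + 66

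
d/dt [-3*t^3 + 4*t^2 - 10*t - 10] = -9*t^2 + 8*t - 10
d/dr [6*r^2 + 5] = 12*r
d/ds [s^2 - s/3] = 2*s - 1/3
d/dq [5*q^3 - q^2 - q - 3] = 15*q^2 - 2*q - 1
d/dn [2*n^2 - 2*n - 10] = 4*n - 2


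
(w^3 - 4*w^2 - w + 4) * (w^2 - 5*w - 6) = w^5 - 9*w^4 + 13*w^3 + 33*w^2 - 14*w - 24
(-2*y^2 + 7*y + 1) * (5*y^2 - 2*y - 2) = -10*y^4 + 39*y^3 - 5*y^2 - 16*y - 2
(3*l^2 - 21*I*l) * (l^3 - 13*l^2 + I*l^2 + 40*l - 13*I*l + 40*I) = 3*l^5 - 39*l^4 - 18*I*l^4 + 141*l^3 + 234*I*l^3 - 273*l^2 - 720*I*l^2 + 840*l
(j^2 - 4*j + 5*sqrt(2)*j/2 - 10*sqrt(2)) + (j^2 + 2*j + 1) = 2*j^2 - 2*j + 5*sqrt(2)*j/2 - 10*sqrt(2) + 1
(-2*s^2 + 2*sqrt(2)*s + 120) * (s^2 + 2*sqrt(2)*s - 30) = -2*s^4 - 2*sqrt(2)*s^3 + 188*s^2 + 180*sqrt(2)*s - 3600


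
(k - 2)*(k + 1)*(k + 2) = k^3 + k^2 - 4*k - 4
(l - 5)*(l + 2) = l^2 - 3*l - 10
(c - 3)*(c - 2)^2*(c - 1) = c^4 - 8*c^3 + 23*c^2 - 28*c + 12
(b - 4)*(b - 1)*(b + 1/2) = b^3 - 9*b^2/2 + 3*b/2 + 2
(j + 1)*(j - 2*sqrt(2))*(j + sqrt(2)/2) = j^3 - 3*sqrt(2)*j^2/2 + j^2 - 3*sqrt(2)*j/2 - 2*j - 2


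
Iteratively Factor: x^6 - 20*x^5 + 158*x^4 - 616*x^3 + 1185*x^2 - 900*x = (x - 4)*(x^5 - 16*x^4 + 94*x^3 - 240*x^2 + 225*x) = (x - 5)*(x - 4)*(x^4 - 11*x^3 + 39*x^2 - 45*x) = (x - 5)*(x - 4)*(x - 3)*(x^3 - 8*x^2 + 15*x) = (x - 5)*(x - 4)*(x - 3)^2*(x^2 - 5*x) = (x - 5)^2*(x - 4)*(x - 3)^2*(x)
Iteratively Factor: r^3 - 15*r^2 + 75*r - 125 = (r - 5)*(r^2 - 10*r + 25) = (r - 5)^2*(r - 5)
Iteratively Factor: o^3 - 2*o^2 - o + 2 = (o - 1)*(o^2 - o - 2) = (o - 1)*(o + 1)*(o - 2)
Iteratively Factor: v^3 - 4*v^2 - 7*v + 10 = (v - 5)*(v^2 + v - 2) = (v - 5)*(v + 2)*(v - 1)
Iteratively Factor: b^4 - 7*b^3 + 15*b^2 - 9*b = (b)*(b^3 - 7*b^2 + 15*b - 9) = b*(b - 3)*(b^2 - 4*b + 3) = b*(b - 3)^2*(b - 1)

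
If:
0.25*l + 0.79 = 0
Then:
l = -3.16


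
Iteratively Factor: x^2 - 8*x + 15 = (x - 3)*(x - 5)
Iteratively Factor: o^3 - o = (o - 1)*(o^2 + o) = (o - 1)*(o + 1)*(o)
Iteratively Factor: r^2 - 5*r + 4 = (r - 4)*(r - 1)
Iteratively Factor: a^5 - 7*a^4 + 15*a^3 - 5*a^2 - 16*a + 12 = (a - 3)*(a^4 - 4*a^3 + 3*a^2 + 4*a - 4) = (a - 3)*(a - 2)*(a^3 - 2*a^2 - a + 2) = (a - 3)*(a - 2)*(a - 1)*(a^2 - a - 2) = (a - 3)*(a - 2)^2*(a - 1)*(a + 1)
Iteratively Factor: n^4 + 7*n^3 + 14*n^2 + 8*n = (n + 1)*(n^3 + 6*n^2 + 8*n) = (n + 1)*(n + 2)*(n^2 + 4*n) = (n + 1)*(n + 2)*(n + 4)*(n)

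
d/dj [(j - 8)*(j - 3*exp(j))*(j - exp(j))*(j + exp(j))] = -3*j^3*exp(j) + 4*j^3 - 2*j^2*exp(2*j) + 15*j^2*exp(j) - 24*j^2 + 9*j*exp(3*j) + 14*j*exp(2*j) + 48*j*exp(j) - 69*exp(3*j) + 8*exp(2*j)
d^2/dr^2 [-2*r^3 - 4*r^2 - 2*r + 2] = -12*r - 8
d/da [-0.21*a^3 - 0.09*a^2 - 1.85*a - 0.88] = -0.63*a^2 - 0.18*a - 1.85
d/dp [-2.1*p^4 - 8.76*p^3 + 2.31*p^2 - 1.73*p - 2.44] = -8.4*p^3 - 26.28*p^2 + 4.62*p - 1.73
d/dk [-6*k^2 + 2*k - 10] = 2 - 12*k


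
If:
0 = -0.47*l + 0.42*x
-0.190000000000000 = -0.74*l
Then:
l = 0.26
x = 0.29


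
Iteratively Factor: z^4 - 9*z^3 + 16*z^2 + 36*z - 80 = (z - 2)*(z^3 - 7*z^2 + 2*z + 40) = (z - 4)*(z - 2)*(z^2 - 3*z - 10) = (z - 4)*(z - 2)*(z + 2)*(z - 5)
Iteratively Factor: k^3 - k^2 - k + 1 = (k - 1)*(k^2 - 1) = (k - 1)*(k + 1)*(k - 1)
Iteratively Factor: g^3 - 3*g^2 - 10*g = (g + 2)*(g^2 - 5*g) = g*(g + 2)*(g - 5)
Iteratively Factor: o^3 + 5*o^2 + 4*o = (o)*(o^2 + 5*o + 4) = o*(o + 1)*(o + 4)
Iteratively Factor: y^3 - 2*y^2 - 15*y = (y + 3)*(y^2 - 5*y) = (y - 5)*(y + 3)*(y)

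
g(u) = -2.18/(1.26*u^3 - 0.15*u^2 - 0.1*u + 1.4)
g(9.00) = -0.00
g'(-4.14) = 0.02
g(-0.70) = -2.26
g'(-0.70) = 4.60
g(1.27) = -0.60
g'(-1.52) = 1.91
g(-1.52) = 0.68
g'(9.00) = 0.00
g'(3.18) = 0.05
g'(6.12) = 0.00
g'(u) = -2.18*(-3.78*u^2 + 0.3*u + 0.1)/(1.26*u^3 - 0.15*u^2 - 0.1*u + 1.4)^2 = (8.2404*u^2 - 0.654*u - 0.218)/(1.26*u^3 - 0.15*u^2 - 0.1*u + 1.4)^2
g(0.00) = -1.56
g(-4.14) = 0.02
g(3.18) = -0.05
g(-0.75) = -2.54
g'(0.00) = -0.11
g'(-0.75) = 6.65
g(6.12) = -0.01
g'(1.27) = 0.94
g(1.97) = -0.21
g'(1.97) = 0.29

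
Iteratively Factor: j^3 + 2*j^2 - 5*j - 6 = (j + 3)*(j^2 - j - 2) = (j + 1)*(j + 3)*(j - 2)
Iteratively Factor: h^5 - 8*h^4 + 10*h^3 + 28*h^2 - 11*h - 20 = (h - 4)*(h^4 - 4*h^3 - 6*h^2 + 4*h + 5) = (h - 4)*(h + 1)*(h^3 - 5*h^2 - h + 5) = (h - 5)*(h - 4)*(h + 1)*(h^2 - 1) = (h - 5)*(h - 4)*(h + 1)^2*(h - 1)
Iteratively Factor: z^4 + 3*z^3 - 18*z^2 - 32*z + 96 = (z + 4)*(z^3 - z^2 - 14*z + 24) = (z - 3)*(z + 4)*(z^2 + 2*z - 8) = (z - 3)*(z - 2)*(z + 4)*(z + 4)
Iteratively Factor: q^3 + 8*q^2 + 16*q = (q + 4)*(q^2 + 4*q) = q*(q + 4)*(q + 4)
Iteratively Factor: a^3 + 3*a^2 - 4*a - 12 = (a + 3)*(a^2 - 4) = (a + 2)*(a + 3)*(a - 2)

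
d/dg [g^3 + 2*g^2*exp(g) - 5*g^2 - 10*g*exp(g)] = 2*g^2*exp(g) + 3*g^2 - 6*g*exp(g) - 10*g - 10*exp(g)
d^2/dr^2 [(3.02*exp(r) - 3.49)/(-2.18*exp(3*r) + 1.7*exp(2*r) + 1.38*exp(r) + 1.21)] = (-57.4089920000001*exp(6*r) + 182.849244*exp(5*r) - 187.342612*exp(4*r) - 77.12934*exp(3*r) + 144.688758*exp(2*r) - 17.026568*exp(r) - 10.249184)*exp(r)/(10.360232*exp(9*r) - 24.23724*exp(8*r) - 0.774336000000005*exp(7*r) + 8.521468*exp(6*r) + 27.395736*exp(5*r) + 1.637844*exp(4*r) - 10.084818*exp(3*r) - 14.379882*exp(2*r) - 6.061374*exp(r) - 1.771561)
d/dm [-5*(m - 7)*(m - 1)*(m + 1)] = -15*m^2 + 70*m + 5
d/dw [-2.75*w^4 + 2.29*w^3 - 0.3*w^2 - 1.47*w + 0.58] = -11.0*w^3 + 6.87*w^2 - 0.6*w - 1.47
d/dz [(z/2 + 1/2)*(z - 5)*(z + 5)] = 3*z^2/2 + z - 25/2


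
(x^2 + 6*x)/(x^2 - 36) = x/(x - 6)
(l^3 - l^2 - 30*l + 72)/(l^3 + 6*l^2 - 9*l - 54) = (l - 4)/(l + 3)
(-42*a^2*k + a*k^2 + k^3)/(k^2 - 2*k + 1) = k*(-42*a^2 + a*k + k^2)/(k^2 - 2*k + 1)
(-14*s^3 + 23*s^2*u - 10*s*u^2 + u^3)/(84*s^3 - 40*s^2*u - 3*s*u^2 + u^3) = (-s + u)/(6*s + u)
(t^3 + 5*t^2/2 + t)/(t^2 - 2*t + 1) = t*(2*t^2 + 5*t + 2)/(2*(t^2 - 2*t + 1))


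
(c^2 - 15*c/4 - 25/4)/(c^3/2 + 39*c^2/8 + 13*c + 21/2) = 2*(4*c^2 - 15*c - 25)/(4*c^3 + 39*c^2 + 104*c + 84)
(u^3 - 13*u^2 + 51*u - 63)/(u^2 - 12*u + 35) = (u^2 - 6*u + 9)/(u - 5)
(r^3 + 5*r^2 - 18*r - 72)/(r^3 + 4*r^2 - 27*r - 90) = (r - 4)/(r - 5)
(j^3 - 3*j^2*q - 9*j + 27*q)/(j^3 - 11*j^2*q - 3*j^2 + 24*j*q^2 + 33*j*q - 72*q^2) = (-j - 3)/(-j + 8*q)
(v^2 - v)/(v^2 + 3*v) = (v - 1)/(v + 3)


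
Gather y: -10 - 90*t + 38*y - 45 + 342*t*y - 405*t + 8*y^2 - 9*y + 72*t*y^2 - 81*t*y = -495*t + y^2*(72*t + 8) + y*(261*t + 29) - 55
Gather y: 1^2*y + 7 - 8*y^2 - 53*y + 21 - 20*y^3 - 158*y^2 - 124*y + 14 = -20*y^3 - 166*y^2 - 176*y + 42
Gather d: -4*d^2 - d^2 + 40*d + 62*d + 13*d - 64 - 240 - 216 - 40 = -5*d^2 + 115*d - 560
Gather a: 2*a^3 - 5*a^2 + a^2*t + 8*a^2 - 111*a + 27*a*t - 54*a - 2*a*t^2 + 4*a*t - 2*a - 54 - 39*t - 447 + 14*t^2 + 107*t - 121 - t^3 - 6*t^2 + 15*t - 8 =2*a^3 + a^2*(t + 3) + a*(-2*t^2 + 31*t - 167) - t^3 + 8*t^2 + 83*t - 630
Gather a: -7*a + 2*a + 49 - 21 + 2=30 - 5*a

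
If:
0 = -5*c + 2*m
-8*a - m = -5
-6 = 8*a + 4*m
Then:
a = 13/12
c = -22/15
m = -11/3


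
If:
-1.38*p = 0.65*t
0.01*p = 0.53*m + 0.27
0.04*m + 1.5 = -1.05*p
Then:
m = -0.54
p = -1.41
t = 2.99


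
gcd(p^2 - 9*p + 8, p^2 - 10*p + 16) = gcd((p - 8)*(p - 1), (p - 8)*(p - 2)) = p - 8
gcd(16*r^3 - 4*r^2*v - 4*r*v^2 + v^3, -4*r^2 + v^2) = 4*r^2 - v^2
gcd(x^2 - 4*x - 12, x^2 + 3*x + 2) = x + 2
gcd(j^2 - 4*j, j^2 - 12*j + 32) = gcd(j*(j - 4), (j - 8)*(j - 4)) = j - 4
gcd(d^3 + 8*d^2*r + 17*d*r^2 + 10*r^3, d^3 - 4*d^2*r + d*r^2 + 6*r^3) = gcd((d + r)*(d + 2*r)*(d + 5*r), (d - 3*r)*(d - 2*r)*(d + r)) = d + r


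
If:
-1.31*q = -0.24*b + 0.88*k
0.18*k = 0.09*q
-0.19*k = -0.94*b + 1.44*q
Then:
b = 0.00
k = 0.00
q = 0.00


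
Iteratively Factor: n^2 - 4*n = (n - 4)*(n)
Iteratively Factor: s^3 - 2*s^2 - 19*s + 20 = (s + 4)*(s^2 - 6*s + 5) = (s - 5)*(s + 4)*(s - 1)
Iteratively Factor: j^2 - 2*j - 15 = (j + 3)*(j - 5)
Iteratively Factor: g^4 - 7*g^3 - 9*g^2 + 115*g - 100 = (g - 5)*(g^3 - 2*g^2 - 19*g + 20) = (g - 5)*(g - 1)*(g^2 - g - 20) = (g - 5)^2*(g - 1)*(g + 4)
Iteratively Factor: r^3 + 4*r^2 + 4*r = (r + 2)*(r^2 + 2*r) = (r + 2)^2*(r)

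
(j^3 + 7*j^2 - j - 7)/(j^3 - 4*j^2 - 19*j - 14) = (j^2 + 6*j - 7)/(j^2 - 5*j - 14)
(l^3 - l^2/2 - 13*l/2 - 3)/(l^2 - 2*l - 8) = (2*l^2 - 5*l - 3)/(2*(l - 4))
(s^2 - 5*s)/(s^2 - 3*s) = (s - 5)/(s - 3)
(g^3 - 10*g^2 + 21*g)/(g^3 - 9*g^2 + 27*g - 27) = g*(g - 7)/(g^2 - 6*g + 9)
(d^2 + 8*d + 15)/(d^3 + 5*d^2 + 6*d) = (d + 5)/(d*(d + 2))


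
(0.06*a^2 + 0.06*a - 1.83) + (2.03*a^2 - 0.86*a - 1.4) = 2.09*a^2 - 0.8*a - 3.23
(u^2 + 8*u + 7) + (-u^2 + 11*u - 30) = 19*u - 23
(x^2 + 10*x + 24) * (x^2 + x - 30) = x^4 + 11*x^3 + 4*x^2 - 276*x - 720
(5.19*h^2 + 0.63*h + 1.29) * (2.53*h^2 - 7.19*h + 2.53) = 13.1307*h^4 - 35.7222*h^3 + 11.8647*h^2 - 7.6812*h + 3.2637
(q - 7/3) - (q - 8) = 17/3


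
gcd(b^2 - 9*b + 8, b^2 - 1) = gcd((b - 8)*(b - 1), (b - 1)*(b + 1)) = b - 1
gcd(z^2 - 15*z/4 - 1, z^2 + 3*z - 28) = z - 4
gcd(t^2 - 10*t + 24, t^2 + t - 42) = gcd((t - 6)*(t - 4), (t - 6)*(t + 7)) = t - 6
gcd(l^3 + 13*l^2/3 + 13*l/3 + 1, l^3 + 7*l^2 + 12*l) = l + 3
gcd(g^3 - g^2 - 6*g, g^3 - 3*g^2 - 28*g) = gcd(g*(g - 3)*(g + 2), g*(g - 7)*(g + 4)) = g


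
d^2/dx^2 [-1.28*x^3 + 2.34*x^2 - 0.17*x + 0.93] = 4.68 - 7.68*x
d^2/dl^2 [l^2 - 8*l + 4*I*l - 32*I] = 2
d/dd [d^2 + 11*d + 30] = 2*d + 11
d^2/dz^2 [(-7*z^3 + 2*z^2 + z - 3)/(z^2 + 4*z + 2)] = 42*(-5*z^3 - 9*z^2 - 6*z - 2)/(z^6 + 12*z^5 + 54*z^4 + 112*z^3 + 108*z^2 + 48*z + 8)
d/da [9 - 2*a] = -2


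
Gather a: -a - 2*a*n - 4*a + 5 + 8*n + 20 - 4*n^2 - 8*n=a*(-2*n - 5) - 4*n^2 + 25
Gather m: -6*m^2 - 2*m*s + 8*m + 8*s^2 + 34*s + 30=-6*m^2 + m*(8 - 2*s) + 8*s^2 + 34*s + 30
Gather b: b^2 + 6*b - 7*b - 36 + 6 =b^2 - b - 30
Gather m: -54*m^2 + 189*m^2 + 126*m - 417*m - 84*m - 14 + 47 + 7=135*m^2 - 375*m + 40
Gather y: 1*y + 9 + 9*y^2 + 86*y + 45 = 9*y^2 + 87*y + 54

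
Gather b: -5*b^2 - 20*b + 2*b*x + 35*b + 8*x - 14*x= -5*b^2 + b*(2*x + 15) - 6*x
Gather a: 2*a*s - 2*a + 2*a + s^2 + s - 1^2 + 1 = 2*a*s + s^2 + s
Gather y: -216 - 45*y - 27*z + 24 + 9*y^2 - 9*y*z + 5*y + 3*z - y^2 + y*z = 8*y^2 + y*(-8*z - 40) - 24*z - 192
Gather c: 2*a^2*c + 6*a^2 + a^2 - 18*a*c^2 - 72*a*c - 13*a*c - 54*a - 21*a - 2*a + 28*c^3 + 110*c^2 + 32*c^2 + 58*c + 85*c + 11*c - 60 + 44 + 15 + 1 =7*a^2 - 77*a + 28*c^3 + c^2*(142 - 18*a) + c*(2*a^2 - 85*a + 154)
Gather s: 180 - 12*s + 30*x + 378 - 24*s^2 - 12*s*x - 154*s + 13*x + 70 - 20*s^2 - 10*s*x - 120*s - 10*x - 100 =-44*s^2 + s*(-22*x - 286) + 33*x + 528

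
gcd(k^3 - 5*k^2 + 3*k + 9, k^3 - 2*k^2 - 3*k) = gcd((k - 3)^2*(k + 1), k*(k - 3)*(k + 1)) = k^2 - 2*k - 3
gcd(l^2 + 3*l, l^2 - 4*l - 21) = l + 3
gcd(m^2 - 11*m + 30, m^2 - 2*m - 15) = m - 5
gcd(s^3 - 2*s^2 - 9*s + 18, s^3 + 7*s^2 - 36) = s^2 + s - 6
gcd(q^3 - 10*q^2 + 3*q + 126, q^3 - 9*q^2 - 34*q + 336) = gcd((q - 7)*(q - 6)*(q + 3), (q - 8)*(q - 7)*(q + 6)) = q - 7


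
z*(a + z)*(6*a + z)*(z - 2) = 6*a^2*z^2 - 12*a^2*z + 7*a*z^3 - 14*a*z^2 + z^4 - 2*z^3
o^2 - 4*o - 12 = (o - 6)*(o + 2)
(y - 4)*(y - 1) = y^2 - 5*y + 4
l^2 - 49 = (l - 7)*(l + 7)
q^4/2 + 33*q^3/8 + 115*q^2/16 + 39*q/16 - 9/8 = (q/2 + 1/2)*(q - 1/4)*(q + 3/2)*(q + 6)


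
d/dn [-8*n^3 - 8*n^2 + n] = -24*n^2 - 16*n + 1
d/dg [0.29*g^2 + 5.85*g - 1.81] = 0.58*g + 5.85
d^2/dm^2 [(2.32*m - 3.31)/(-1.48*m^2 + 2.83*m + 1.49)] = ((2.32*m - 3.31)*(2.96*m - 2.83)*(5.92*m - 5.66) + (20.6016*m - 22.9288)*(-1.48*m^2 + 2.83*m + 1.49))/(-1.48*m^2 + 2.83*m + 1.49)^3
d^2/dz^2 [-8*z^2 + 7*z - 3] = -16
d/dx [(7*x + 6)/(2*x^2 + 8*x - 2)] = (7*x^2 + 28*x - 2*(x + 2)*(7*x + 6) - 7)/(2*(x^2 + 4*x - 1)^2)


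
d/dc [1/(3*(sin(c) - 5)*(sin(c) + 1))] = 2*(2 - sin(c))*cos(c)/(3*(sin(c) - 5)^2*(sin(c) + 1)^2)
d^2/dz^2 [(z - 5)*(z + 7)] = 2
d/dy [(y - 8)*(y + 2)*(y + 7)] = 3*y^2 + 2*y - 58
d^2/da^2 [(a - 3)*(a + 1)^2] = 6*a - 2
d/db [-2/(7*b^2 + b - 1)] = 2*(14*b + 1)/(7*b^2 + b - 1)^2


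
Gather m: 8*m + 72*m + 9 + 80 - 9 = 80*m + 80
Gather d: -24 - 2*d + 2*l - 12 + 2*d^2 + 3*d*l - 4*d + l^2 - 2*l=2*d^2 + d*(3*l - 6) + l^2 - 36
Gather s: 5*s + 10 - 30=5*s - 20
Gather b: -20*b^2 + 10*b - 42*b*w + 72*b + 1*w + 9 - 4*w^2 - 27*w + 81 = -20*b^2 + b*(82 - 42*w) - 4*w^2 - 26*w + 90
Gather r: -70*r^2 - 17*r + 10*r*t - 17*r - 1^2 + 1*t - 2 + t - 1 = -70*r^2 + r*(10*t - 34) + 2*t - 4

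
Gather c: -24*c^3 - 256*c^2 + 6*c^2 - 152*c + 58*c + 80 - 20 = -24*c^3 - 250*c^2 - 94*c + 60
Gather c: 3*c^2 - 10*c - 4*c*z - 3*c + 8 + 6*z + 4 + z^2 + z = 3*c^2 + c*(-4*z - 13) + z^2 + 7*z + 12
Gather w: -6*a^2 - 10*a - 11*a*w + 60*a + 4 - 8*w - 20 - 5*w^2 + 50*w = -6*a^2 + 50*a - 5*w^2 + w*(42 - 11*a) - 16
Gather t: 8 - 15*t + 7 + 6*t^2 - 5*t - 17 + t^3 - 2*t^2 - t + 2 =t^3 + 4*t^2 - 21*t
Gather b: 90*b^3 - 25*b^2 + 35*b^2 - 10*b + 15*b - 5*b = 90*b^3 + 10*b^2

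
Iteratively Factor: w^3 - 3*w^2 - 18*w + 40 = (w - 2)*(w^2 - w - 20) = (w - 5)*(w - 2)*(w + 4)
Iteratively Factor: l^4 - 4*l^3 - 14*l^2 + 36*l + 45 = (l + 3)*(l^3 - 7*l^2 + 7*l + 15) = (l - 5)*(l + 3)*(l^2 - 2*l - 3) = (l - 5)*(l - 3)*(l + 3)*(l + 1)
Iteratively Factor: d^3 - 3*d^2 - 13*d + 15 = (d - 5)*(d^2 + 2*d - 3) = (d - 5)*(d - 1)*(d + 3)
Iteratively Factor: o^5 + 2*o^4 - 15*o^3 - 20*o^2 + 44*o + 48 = (o - 2)*(o^4 + 4*o^3 - 7*o^2 - 34*o - 24) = (o - 2)*(o + 1)*(o^3 + 3*o^2 - 10*o - 24) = (o - 2)*(o + 1)*(o + 4)*(o^2 - o - 6) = (o - 3)*(o - 2)*(o + 1)*(o + 4)*(o + 2)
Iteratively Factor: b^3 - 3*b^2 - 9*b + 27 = (b - 3)*(b^2 - 9) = (b - 3)^2*(b + 3)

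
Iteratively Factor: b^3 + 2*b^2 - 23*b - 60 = (b + 4)*(b^2 - 2*b - 15) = (b - 5)*(b + 4)*(b + 3)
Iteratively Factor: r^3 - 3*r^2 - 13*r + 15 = (r - 5)*(r^2 + 2*r - 3) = (r - 5)*(r + 3)*(r - 1)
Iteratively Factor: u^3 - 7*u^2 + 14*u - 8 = (u - 1)*(u^2 - 6*u + 8) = (u - 2)*(u - 1)*(u - 4)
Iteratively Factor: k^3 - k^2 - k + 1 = (k - 1)*(k^2 - 1) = (k - 1)*(k + 1)*(k - 1)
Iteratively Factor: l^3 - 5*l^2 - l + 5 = (l - 1)*(l^2 - 4*l - 5) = (l - 5)*(l - 1)*(l + 1)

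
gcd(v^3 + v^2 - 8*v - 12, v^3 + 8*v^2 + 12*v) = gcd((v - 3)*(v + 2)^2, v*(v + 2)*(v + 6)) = v + 2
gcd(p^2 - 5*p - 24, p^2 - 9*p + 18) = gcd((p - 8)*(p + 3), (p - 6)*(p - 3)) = 1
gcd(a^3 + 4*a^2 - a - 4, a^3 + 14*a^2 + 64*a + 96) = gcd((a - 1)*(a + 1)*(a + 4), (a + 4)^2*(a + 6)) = a + 4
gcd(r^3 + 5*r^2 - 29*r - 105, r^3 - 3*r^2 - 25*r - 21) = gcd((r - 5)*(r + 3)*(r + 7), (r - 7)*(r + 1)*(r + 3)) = r + 3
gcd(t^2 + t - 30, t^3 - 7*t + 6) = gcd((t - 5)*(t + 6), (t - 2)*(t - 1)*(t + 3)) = 1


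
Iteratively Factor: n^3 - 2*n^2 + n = (n)*(n^2 - 2*n + 1) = n*(n - 1)*(n - 1)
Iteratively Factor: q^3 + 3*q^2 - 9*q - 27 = (q + 3)*(q^2 - 9) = (q + 3)^2*(q - 3)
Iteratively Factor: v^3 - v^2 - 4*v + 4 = (v + 2)*(v^2 - 3*v + 2) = (v - 2)*(v + 2)*(v - 1)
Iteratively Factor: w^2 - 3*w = (w)*(w - 3)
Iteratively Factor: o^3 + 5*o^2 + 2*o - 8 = (o - 1)*(o^2 + 6*o + 8) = (o - 1)*(o + 4)*(o + 2)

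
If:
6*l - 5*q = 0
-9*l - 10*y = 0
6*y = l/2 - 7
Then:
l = 70/59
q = 84/59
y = -63/59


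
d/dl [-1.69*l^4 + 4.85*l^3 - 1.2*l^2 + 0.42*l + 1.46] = -6.76*l^3 + 14.55*l^2 - 2.4*l + 0.42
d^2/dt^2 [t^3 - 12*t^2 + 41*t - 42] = 6*t - 24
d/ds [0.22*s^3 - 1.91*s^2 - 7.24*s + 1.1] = 0.66*s^2 - 3.82*s - 7.24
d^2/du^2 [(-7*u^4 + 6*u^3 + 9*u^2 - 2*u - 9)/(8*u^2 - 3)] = 2*(-448*u^6 + 504*u^4 + 16*u^3 - 1458*u^2 + 18*u - 135)/(512*u^6 - 576*u^4 + 216*u^2 - 27)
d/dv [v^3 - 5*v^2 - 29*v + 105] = 3*v^2 - 10*v - 29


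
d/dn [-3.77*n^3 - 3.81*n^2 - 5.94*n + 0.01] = -11.31*n^2 - 7.62*n - 5.94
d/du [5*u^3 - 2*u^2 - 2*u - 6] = 15*u^2 - 4*u - 2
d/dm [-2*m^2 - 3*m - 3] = -4*m - 3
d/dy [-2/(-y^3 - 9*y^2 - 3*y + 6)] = 6*(-y^2 - 6*y - 1)/(y^3 + 9*y^2 + 3*y - 6)^2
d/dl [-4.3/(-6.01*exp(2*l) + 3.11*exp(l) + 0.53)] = (13.373 - 51.686*exp(l))*exp(l)/(-6.01*exp(2*l) + 3.11*exp(l) + 0.53)^2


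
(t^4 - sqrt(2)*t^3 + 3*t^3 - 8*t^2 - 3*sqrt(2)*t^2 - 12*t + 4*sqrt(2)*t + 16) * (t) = t^5 - sqrt(2)*t^4 + 3*t^4 - 8*t^3 - 3*sqrt(2)*t^3 - 12*t^2 + 4*sqrt(2)*t^2 + 16*t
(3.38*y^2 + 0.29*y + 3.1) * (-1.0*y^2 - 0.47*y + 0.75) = -3.38*y^4 - 1.8786*y^3 - 0.7013*y^2 - 1.2395*y + 2.325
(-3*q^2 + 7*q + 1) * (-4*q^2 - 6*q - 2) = 12*q^4 - 10*q^3 - 40*q^2 - 20*q - 2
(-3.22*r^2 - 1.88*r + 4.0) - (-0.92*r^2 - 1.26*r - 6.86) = -2.3*r^2 - 0.62*r + 10.86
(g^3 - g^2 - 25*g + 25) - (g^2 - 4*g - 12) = g^3 - 2*g^2 - 21*g + 37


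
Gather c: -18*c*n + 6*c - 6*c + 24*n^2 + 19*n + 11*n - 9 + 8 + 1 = -18*c*n + 24*n^2 + 30*n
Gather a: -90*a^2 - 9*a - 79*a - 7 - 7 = -90*a^2 - 88*a - 14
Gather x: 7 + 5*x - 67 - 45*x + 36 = -40*x - 24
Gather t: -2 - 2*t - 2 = -2*t - 4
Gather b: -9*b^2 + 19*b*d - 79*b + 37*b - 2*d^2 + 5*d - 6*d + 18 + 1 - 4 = -9*b^2 + b*(19*d - 42) - 2*d^2 - d + 15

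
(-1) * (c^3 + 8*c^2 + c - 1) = -c^3 - 8*c^2 - c + 1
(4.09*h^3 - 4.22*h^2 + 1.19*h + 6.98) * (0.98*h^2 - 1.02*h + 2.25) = 4.0082*h^5 - 8.3074*h^4 + 14.6731*h^3 - 3.8684*h^2 - 4.4421*h + 15.705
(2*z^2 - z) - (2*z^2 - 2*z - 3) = z + 3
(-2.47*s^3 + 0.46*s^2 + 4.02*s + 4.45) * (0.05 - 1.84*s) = 4.5448*s^4 - 0.9699*s^3 - 7.3738*s^2 - 7.987*s + 0.2225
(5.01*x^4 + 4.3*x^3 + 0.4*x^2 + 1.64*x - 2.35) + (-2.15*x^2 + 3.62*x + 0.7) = 5.01*x^4 + 4.3*x^3 - 1.75*x^2 + 5.26*x - 1.65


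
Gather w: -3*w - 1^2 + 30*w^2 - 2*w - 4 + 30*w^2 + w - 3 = 60*w^2 - 4*w - 8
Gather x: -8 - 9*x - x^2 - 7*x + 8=-x^2 - 16*x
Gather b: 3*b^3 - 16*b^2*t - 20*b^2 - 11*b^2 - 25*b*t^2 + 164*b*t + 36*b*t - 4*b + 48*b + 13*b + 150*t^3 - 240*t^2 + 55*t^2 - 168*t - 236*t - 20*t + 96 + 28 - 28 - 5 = 3*b^3 + b^2*(-16*t - 31) + b*(-25*t^2 + 200*t + 57) + 150*t^3 - 185*t^2 - 424*t + 91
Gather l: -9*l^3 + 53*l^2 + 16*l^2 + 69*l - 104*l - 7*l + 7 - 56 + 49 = -9*l^3 + 69*l^2 - 42*l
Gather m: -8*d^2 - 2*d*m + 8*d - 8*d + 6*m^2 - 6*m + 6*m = -8*d^2 - 2*d*m + 6*m^2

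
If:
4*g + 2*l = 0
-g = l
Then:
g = 0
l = 0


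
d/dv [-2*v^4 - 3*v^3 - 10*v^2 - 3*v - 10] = -8*v^3 - 9*v^2 - 20*v - 3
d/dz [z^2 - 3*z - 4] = 2*z - 3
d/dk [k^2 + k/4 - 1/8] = 2*k + 1/4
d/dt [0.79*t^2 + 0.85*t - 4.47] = 1.58*t + 0.85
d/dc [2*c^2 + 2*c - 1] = 4*c + 2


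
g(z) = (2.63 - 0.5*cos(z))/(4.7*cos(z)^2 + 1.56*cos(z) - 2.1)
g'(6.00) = -0.49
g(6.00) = 0.58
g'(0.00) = 0.00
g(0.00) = 0.51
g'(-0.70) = -3.91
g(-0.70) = 1.22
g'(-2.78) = 25.63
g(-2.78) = 5.60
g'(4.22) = 2.53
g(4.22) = -1.60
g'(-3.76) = -171.98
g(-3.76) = -12.11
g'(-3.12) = 0.48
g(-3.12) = 3.01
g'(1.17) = 18.87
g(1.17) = -3.14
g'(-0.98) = -258.84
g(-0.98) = 10.35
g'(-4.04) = -6.66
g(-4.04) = -2.36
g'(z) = (2.63 - 0.5*cos(z))*(9.4*sin(z)*cos(z) + 1.56*sin(z))/(4.7*cos(z)^2 + 1.56*cos(z) - 2.1)^2 + 0.5*sin(z)/(4.7*cos(z)^2 + 1.56*cos(z) - 2.1) = (-2.35*cos(z)^2 + 24.722*cos(z) + 3.0528)*sin(z)/(22.09*cos(z)^4 + 14.664*cos(z)^3 - 17.3064*cos(z)^2 - 6.552*cos(z) + 4.41)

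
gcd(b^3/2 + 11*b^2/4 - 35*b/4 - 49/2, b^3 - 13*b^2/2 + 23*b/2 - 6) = 1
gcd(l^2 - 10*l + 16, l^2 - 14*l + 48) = l - 8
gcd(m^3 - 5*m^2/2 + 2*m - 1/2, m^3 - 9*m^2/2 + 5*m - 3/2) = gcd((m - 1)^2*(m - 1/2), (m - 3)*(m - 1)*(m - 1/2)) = m^2 - 3*m/2 + 1/2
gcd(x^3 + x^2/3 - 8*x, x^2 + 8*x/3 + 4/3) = 1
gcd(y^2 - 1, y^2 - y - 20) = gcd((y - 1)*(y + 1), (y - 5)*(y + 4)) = 1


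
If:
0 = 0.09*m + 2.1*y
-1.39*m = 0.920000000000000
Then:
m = -0.66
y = 0.03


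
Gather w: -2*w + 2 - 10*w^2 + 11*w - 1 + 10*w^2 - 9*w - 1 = 0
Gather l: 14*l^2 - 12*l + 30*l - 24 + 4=14*l^2 + 18*l - 20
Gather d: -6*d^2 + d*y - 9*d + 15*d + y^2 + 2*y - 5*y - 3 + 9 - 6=-6*d^2 + d*(y + 6) + y^2 - 3*y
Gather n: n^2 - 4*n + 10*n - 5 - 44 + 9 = n^2 + 6*n - 40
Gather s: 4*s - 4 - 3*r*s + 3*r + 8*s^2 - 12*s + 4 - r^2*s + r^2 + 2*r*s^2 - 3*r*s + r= r^2 + 4*r + s^2*(2*r + 8) + s*(-r^2 - 6*r - 8)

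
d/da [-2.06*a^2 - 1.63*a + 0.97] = -4.12*a - 1.63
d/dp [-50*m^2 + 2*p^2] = 4*p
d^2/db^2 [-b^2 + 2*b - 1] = -2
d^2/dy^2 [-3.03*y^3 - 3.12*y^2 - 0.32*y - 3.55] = -18.18*y - 6.24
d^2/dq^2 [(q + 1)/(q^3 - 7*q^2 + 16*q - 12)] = 2*(3*q^3 - 3*q^2 - 47*q + 91)/(q^7 - 17*q^6 + 123*q^5 - 491*q^4 + 1168*q^3 - 1656*q^2 + 1296*q - 432)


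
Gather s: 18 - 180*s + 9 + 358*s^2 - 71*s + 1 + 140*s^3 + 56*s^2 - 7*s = 140*s^3 + 414*s^2 - 258*s + 28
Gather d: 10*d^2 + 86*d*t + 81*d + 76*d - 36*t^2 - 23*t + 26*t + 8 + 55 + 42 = 10*d^2 + d*(86*t + 157) - 36*t^2 + 3*t + 105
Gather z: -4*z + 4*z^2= 4*z^2 - 4*z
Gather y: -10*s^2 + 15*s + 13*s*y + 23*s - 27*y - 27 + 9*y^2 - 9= -10*s^2 + 38*s + 9*y^2 + y*(13*s - 27) - 36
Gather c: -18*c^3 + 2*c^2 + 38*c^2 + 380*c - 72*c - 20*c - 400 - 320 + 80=-18*c^3 + 40*c^2 + 288*c - 640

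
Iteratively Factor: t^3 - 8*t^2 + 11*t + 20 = (t - 5)*(t^2 - 3*t - 4) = (t - 5)*(t + 1)*(t - 4)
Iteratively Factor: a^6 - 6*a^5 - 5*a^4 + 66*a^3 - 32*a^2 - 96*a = (a + 1)*(a^5 - 7*a^4 + 2*a^3 + 64*a^2 - 96*a) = (a - 2)*(a + 1)*(a^4 - 5*a^3 - 8*a^2 + 48*a) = a*(a - 2)*(a + 1)*(a^3 - 5*a^2 - 8*a + 48) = a*(a - 2)*(a + 1)*(a + 3)*(a^2 - 8*a + 16) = a*(a - 4)*(a - 2)*(a + 1)*(a + 3)*(a - 4)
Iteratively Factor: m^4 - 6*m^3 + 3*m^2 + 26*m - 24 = (m + 2)*(m^3 - 8*m^2 + 19*m - 12) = (m - 1)*(m + 2)*(m^2 - 7*m + 12) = (m - 3)*(m - 1)*(m + 2)*(m - 4)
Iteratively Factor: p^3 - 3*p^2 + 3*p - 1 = (p - 1)*(p^2 - 2*p + 1) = (p - 1)^2*(p - 1)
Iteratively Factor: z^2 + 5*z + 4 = (z + 1)*(z + 4)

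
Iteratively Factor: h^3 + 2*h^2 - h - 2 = (h + 2)*(h^2 - 1) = (h + 1)*(h + 2)*(h - 1)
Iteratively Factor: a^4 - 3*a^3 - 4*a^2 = (a)*(a^3 - 3*a^2 - 4*a) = a^2*(a^2 - 3*a - 4) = a^2*(a + 1)*(a - 4)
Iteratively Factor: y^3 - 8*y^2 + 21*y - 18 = (y - 3)*(y^2 - 5*y + 6) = (y - 3)*(y - 2)*(y - 3)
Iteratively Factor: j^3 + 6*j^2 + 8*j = (j)*(j^2 + 6*j + 8) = j*(j + 4)*(j + 2)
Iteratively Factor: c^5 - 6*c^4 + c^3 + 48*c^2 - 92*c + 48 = (c - 2)*(c^4 - 4*c^3 - 7*c^2 + 34*c - 24) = (c - 2)^2*(c^3 - 2*c^2 - 11*c + 12) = (c - 2)^2*(c - 1)*(c^2 - c - 12) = (c - 2)^2*(c - 1)*(c + 3)*(c - 4)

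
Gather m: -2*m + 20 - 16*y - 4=-2*m - 16*y + 16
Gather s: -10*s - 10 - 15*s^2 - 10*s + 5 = -15*s^2 - 20*s - 5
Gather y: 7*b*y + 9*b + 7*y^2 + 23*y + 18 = 9*b + 7*y^2 + y*(7*b + 23) + 18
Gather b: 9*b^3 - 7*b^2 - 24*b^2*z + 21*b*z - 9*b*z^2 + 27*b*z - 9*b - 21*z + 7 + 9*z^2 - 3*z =9*b^3 + b^2*(-24*z - 7) + b*(-9*z^2 + 48*z - 9) + 9*z^2 - 24*z + 7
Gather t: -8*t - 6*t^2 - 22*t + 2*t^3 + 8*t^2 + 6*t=2*t^3 + 2*t^2 - 24*t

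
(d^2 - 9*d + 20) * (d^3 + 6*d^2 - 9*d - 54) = d^5 - 3*d^4 - 43*d^3 + 147*d^2 + 306*d - 1080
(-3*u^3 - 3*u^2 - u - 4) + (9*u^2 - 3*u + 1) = -3*u^3 + 6*u^2 - 4*u - 3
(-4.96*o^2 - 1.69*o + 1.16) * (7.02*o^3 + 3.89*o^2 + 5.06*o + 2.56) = -34.8192*o^5 - 31.1582*o^4 - 23.5285*o^3 - 16.7366*o^2 + 1.5432*o + 2.9696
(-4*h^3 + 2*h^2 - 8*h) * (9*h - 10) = -36*h^4 + 58*h^3 - 92*h^2 + 80*h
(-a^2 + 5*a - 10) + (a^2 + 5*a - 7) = 10*a - 17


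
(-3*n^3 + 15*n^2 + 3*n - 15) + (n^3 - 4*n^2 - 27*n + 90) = -2*n^3 + 11*n^2 - 24*n + 75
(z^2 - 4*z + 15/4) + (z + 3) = z^2 - 3*z + 27/4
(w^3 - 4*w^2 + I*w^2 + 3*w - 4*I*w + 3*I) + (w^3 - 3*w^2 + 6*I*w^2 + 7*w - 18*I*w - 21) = 2*w^3 - 7*w^2 + 7*I*w^2 + 10*w - 22*I*w - 21 + 3*I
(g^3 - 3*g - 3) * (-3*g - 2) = -3*g^4 - 2*g^3 + 9*g^2 + 15*g + 6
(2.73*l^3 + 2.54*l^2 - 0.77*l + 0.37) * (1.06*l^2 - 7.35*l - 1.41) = 2.8938*l^5 - 17.3731*l^4 - 23.3345*l^3 + 2.4703*l^2 - 1.6338*l - 0.5217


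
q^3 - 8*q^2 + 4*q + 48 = (q - 6)*(q - 4)*(q + 2)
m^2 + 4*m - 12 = (m - 2)*(m + 6)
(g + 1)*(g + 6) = g^2 + 7*g + 6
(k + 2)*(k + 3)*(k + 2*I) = k^3 + 5*k^2 + 2*I*k^2 + 6*k + 10*I*k + 12*I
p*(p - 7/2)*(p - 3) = p^3 - 13*p^2/2 + 21*p/2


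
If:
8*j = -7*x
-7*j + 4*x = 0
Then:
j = 0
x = 0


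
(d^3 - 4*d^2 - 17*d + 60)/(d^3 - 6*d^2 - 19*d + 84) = (d - 5)/(d - 7)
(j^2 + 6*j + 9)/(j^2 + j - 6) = (j + 3)/(j - 2)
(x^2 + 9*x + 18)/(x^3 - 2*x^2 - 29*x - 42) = (x + 6)/(x^2 - 5*x - 14)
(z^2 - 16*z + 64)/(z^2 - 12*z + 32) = (z - 8)/(z - 4)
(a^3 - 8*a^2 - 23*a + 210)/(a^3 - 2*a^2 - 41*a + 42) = (a^2 - a - 30)/(a^2 + 5*a - 6)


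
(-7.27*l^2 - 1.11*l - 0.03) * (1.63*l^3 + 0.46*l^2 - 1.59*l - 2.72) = -11.8501*l^5 - 5.1535*l^4 + 10.9998*l^3 + 21.5255*l^2 + 3.0669*l + 0.0816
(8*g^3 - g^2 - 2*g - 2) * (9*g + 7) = 72*g^4 + 47*g^3 - 25*g^2 - 32*g - 14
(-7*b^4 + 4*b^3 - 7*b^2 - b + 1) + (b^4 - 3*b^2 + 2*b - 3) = -6*b^4 + 4*b^3 - 10*b^2 + b - 2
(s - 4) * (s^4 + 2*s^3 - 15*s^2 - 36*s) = s^5 - 2*s^4 - 23*s^3 + 24*s^2 + 144*s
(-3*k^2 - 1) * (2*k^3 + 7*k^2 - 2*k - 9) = -6*k^5 - 21*k^4 + 4*k^3 + 20*k^2 + 2*k + 9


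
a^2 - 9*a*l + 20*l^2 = (a - 5*l)*(a - 4*l)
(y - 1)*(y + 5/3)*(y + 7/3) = y^3 + 3*y^2 - y/9 - 35/9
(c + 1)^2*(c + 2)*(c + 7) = c^4 + 11*c^3 + 33*c^2 + 37*c + 14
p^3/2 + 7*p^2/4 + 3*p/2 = p*(p/2 + 1)*(p + 3/2)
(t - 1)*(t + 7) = t^2 + 6*t - 7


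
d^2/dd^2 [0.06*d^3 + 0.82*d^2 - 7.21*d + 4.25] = 0.36*d + 1.64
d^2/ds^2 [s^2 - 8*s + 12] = 2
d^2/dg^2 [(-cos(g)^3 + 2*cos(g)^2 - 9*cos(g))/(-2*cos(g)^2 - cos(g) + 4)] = 2*(64*(1 - cos(g)^2)^2 - 2*cos(g)^7 - 3*cos(g)^6 - 14*cos(g)^5 - 251*cos(g)^3 + 114*cos(g)^2 + 192*cos(g) - 60)/(2*cos(g)^2 + cos(g) - 4)^3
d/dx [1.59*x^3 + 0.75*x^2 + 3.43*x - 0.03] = 4.77*x^2 + 1.5*x + 3.43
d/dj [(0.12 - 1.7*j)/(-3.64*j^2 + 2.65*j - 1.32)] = (-6.188*j^2 + 0.8736*j + 1.926)/(13.2496*j^4 - 19.292*j^3 + 16.6321*j^2 - 6.996*j + 1.7424)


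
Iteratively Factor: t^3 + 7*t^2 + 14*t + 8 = (t + 4)*(t^2 + 3*t + 2) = (t + 1)*(t + 4)*(t + 2)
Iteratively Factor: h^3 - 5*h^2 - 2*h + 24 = (h - 3)*(h^2 - 2*h - 8) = (h - 4)*(h - 3)*(h + 2)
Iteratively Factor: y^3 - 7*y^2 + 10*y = (y - 2)*(y^2 - 5*y) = (y - 5)*(y - 2)*(y)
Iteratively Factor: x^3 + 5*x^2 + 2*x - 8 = (x - 1)*(x^2 + 6*x + 8) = (x - 1)*(x + 4)*(x + 2)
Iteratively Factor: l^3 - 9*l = (l)*(l^2 - 9) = l*(l - 3)*(l + 3)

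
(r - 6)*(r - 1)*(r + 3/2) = r^3 - 11*r^2/2 - 9*r/2 + 9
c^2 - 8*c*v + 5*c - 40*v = (c + 5)*(c - 8*v)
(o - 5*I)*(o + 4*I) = o^2 - I*o + 20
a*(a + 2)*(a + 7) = a^3 + 9*a^2 + 14*a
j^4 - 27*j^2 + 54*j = j*(j - 3)^2*(j + 6)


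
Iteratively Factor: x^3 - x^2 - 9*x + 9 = (x - 3)*(x^2 + 2*x - 3) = (x - 3)*(x - 1)*(x + 3)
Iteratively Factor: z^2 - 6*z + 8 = (z - 4)*(z - 2)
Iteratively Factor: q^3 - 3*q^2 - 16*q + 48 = (q - 3)*(q^2 - 16) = (q - 4)*(q - 3)*(q + 4)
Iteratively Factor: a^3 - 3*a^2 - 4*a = (a + 1)*(a^2 - 4*a) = (a - 4)*(a + 1)*(a)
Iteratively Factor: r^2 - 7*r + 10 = (r - 5)*(r - 2)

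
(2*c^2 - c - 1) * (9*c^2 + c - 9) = 18*c^4 - 7*c^3 - 28*c^2 + 8*c + 9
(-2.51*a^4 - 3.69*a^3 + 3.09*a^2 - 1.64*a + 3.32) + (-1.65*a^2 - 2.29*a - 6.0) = -2.51*a^4 - 3.69*a^3 + 1.44*a^2 - 3.93*a - 2.68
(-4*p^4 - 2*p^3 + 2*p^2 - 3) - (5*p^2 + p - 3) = -4*p^4 - 2*p^3 - 3*p^2 - p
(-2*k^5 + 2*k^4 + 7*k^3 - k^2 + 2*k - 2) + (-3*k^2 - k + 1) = -2*k^5 + 2*k^4 + 7*k^3 - 4*k^2 + k - 1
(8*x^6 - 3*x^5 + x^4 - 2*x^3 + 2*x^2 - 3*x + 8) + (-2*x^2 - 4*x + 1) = 8*x^6 - 3*x^5 + x^4 - 2*x^3 - 7*x + 9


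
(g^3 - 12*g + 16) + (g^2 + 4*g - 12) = g^3 + g^2 - 8*g + 4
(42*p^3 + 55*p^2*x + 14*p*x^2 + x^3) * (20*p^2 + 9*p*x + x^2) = 840*p^5 + 1478*p^4*x + 817*p^3*x^2 + 201*p^2*x^3 + 23*p*x^4 + x^5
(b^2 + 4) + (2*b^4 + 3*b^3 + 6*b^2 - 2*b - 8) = 2*b^4 + 3*b^3 + 7*b^2 - 2*b - 4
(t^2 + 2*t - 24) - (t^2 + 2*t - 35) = 11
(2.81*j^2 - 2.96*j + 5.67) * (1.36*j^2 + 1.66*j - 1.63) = 3.8216*j^4 + 0.639*j^3 - 1.7827*j^2 + 14.237*j - 9.2421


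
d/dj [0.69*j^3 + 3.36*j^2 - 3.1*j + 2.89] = 2.07*j^2 + 6.72*j - 3.1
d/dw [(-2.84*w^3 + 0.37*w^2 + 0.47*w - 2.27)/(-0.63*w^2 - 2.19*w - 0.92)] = (1.7892*w^4 + 12.4392*w^3 + 7.3242*w^2 - 3.541*w - 5.4037)/(0.3969*w^4 + 2.7594*w^3 + 5.9553*w^2 + 4.0296*w + 0.8464)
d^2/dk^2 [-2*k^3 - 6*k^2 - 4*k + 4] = -12*k - 12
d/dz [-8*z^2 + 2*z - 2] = 2 - 16*z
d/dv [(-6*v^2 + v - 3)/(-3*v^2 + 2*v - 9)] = 3*(-3*v^2 + 30*v - 1)/(9*v^4 - 12*v^3 + 58*v^2 - 36*v + 81)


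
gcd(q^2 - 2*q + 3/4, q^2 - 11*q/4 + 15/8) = q - 3/2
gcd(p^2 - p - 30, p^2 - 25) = p + 5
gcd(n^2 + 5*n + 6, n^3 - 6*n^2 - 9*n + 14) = n + 2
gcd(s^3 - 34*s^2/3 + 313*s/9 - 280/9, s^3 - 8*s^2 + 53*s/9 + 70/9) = s^2 - 26*s/3 + 35/3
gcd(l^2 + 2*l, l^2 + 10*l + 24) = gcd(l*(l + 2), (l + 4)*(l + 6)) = 1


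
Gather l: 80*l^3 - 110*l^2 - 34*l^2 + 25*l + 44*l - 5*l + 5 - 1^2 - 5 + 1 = 80*l^3 - 144*l^2 + 64*l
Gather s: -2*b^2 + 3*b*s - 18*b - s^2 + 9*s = -2*b^2 - 18*b - s^2 + s*(3*b + 9)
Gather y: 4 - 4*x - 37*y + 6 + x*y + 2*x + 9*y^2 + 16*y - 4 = -2*x + 9*y^2 + y*(x - 21) + 6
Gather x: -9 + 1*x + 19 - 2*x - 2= 8 - x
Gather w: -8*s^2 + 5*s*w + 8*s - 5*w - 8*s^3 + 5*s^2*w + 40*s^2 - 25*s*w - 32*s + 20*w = -8*s^3 + 32*s^2 - 24*s + w*(5*s^2 - 20*s + 15)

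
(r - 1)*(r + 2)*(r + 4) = r^3 + 5*r^2 + 2*r - 8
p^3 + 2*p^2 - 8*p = p*(p - 2)*(p + 4)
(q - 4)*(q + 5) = q^2 + q - 20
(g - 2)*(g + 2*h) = g^2 + 2*g*h - 2*g - 4*h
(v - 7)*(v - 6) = v^2 - 13*v + 42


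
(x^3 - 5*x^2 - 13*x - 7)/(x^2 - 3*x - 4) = (x^2 - 6*x - 7)/(x - 4)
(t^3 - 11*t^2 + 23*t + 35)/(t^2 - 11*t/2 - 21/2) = 2*(t^2 - 4*t - 5)/(2*t + 3)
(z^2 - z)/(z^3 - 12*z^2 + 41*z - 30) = z/(z^2 - 11*z + 30)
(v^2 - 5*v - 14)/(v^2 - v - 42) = (v + 2)/(v + 6)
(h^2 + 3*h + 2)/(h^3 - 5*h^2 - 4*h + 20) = (h + 1)/(h^2 - 7*h + 10)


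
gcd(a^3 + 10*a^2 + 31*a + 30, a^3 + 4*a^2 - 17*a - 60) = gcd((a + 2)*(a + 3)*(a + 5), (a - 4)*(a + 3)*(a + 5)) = a^2 + 8*a + 15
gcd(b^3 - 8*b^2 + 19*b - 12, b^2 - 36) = 1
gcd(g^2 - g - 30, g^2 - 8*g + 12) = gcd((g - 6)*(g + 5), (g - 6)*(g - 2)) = g - 6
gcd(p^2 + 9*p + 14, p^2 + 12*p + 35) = p + 7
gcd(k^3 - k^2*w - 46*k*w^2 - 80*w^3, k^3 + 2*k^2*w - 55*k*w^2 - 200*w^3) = -k^2 + 3*k*w + 40*w^2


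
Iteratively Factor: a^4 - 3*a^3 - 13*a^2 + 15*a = (a - 1)*(a^3 - 2*a^2 - 15*a) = (a - 5)*(a - 1)*(a^2 + 3*a) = a*(a - 5)*(a - 1)*(a + 3)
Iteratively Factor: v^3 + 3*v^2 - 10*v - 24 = (v - 3)*(v^2 + 6*v + 8) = (v - 3)*(v + 2)*(v + 4)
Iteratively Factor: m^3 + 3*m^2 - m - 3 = (m + 3)*(m^2 - 1) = (m + 1)*(m + 3)*(m - 1)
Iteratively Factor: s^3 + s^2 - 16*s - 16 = (s + 1)*(s^2 - 16) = (s + 1)*(s + 4)*(s - 4)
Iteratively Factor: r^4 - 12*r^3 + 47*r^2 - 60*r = (r - 4)*(r^3 - 8*r^2 + 15*r) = (r - 4)*(r - 3)*(r^2 - 5*r) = (r - 5)*(r - 4)*(r - 3)*(r)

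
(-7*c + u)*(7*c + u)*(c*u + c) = -49*c^3*u - 49*c^3 + c*u^3 + c*u^2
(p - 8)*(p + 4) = p^2 - 4*p - 32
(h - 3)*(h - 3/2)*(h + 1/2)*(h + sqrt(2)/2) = h^4 - 4*h^3 + sqrt(2)*h^3/2 - 2*sqrt(2)*h^2 + 9*h^2/4 + 9*sqrt(2)*h/8 + 9*h/4 + 9*sqrt(2)/8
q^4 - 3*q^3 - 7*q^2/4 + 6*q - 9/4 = (q - 3)*(q - 1)*(q - 1/2)*(q + 3/2)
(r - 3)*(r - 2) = r^2 - 5*r + 6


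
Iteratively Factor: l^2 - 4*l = (l - 4)*(l)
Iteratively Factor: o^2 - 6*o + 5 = (o - 5)*(o - 1)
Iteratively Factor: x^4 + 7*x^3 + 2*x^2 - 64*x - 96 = (x + 4)*(x^3 + 3*x^2 - 10*x - 24) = (x - 3)*(x + 4)*(x^2 + 6*x + 8) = (x - 3)*(x + 2)*(x + 4)*(x + 4)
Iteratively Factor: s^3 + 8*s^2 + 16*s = (s + 4)*(s^2 + 4*s) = s*(s + 4)*(s + 4)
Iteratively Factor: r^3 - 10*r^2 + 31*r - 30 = (r - 5)*(r^2 - 5*r + 6) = (r - 5)*(r - 3)*(r - 2)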